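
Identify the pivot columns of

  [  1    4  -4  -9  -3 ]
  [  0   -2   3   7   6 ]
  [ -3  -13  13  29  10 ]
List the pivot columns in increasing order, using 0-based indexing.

Add 3 times r1 to r3.
  [ 1   4  -4  -9  -3 ]
  [ 0  -2   3   7   6 ]
  [ 0  -1   1   2   1 ]
Multiply r2 by -1/2.
  [ 1   4    -4    -9  -3 ]
  [ 0   1  -3/2  -7/2  -3 ]
  [ 0  -1     1     2   1 ]
Add r2 to r3.
  [ 1  4    -4    -9  -3 ]
  [ 0  1  -3/2  -7/2  -3 ]
  [ 0  0  -1/2  -3/2  -2 ]
Multiply r3 by -2.
  [ 1  4    -4    -9  -3 ]
  [ 0  1  -3/2  -7/2  -3 ]
  [ 0  0     1     3   4 ]
Add 3/2 times r3 to r2.
  [ 1  4  -4  -9  -3 ]
  [ 0  1   0   1   3 ]
  [ 0  0   1   3   4 ]
Add 4 times r3 to r1.
  [ 1  4  0  3  13 ]
  [ 0  1  0  1   3 ]
  [ 0  0  1  3   4 ]
Subtract 4 times r2 from r1.
  [ 1  0  0  -1  1 ]
  [ 0  1  0   1  3 ]
  [ 0  0  1   3  4 ]
Pivot columns are the columns containing a leading 1.

0, 1, 2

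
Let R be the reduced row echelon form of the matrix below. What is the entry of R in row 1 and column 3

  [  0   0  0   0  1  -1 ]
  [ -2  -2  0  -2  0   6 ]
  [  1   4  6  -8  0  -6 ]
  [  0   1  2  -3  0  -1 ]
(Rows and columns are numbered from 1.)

-2

Swap R1 and R2.
Multiply R1 by -1/2.
Subtract R1 from R3.
Swap R2 and R3.
Multiply R2 by 1/3.
Subtract R2 from R4.
Subtract R2 from R1.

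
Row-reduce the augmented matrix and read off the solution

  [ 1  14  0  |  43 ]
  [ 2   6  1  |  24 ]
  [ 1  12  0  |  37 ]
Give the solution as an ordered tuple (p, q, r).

Subtract 2 times r1 from r2.
  [ 1   14  0  |   43 ]
  [ 0  -22  1  |  -62 ]
  [ 1   12  0  |   37 ]
Subtract r1 from r3.
  [ 1   14  0  |   43 ]
  [ 0  -22  1  |  -62 ]
  [ 0   -2  0  |   -6 ]
Multiply r2 by -1/22.
  [ 1  14      0  |     43 ]
  [ 0   1  -1/22  |  31/11 ]
  [ 0  -2      0  |     -6 ]
Add 2 times r2 to r3.
  [ 1  14      0  |     43 ]
  [ 0   1  -1/22  |  31/11 ]
  [ 0   0  -1/11  |  -4/11 ]
Multiply r3 by -11.
  [ 1  14      0  |     43 ]
  [ 0   1  -1/22  |  31/11 ]
  [ 0   0      1  |      4 ]
Add 1/22 times r3 to r2.
  [ 1  14  0  |  43 ]
  [ 0   1  0  |   3 ]
  [ 0   0  1  |   4 ]
Subtract 14 times r2 from r1.
  [ 1  0  0  |  1 ]
  [ 0  1  0  |  3 ]
  [ 0  0  1  |  4 ]
Reading off the last column: p = 1, q = 3, r = 4.

(1, 3, 4)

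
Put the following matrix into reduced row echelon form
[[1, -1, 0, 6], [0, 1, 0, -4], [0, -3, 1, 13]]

[[1, 0, 0, 2], [0, 1, 0, -4], [0, 0, 1, 1]]

r3 := r3 + 3·r2
  [ 1  -1  0   6 ]
  [ 0   1  0  -4 ]
  [ 0   0  1   1 ]
r1 := r1 + r2
  [ 1  0  0   2 ]
  [ 0  1  0  -4 ]
  [ 0  0  1   1 ]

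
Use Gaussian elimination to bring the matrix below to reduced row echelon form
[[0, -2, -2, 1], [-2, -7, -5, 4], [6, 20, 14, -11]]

ρ1 ↔ ρ2
  [ -2  -7  -5    4 ]
  [  0  -2  -2    1 ]
  [  6  20  14  -11 ]
ρ1 ← -1/2·ρ1
  [ 1  7/2  5/2   -2 ]
  [ 0   -2   -2    1 ]
  [ 6   20   14  -11 ]
ρ3 ← ρ3 − 6·ρ1
  [ 1  7/2  5/2  -2 ]
  [ 0   -2   -2   1 ]
  [ 0   -1   -1   1 ]
ρ2 ← -1/2·ρ2
  [ 1  7/2  5/2    -2 ]
  [ 0    1    1  -1/2 ]
  [ 0   -1   -1     1 ]
ρ3 ← ρ3 + ρ2
  [ 1  7/2  5/2    -2 ]
  [ 0    1    1  -1/2 ]
  [ 0    0    0   1/2 ]
ρ3 ← 2·ρ3
  [ 1  7/2  5/2    -2 ]
  [ 0    1    1  -1/2 ]
  [ 0    0    0     1 ]
ρ2 ← ρ2 + 1/2·ρ3
  [ 1  7/2  5/2  -2 ]
  [ 0    1    1   0 ]
  [ 0    0    0   1 ]
ρ1 ← ρ1 + 2·ρ3
  [ 1  7/2  5/2  0 ]
  [ 0    1    1  0 ]
  [ 0    0    0  1 ]
ρ1 ← ρ1 − 7/2·ρ2
  [ 1  0  -1  0 ]
  [ 0  1   1  0 ]
  [ 0  0   0  1 ]

[[1, 0, -1, 0], [0, 1, 1, 0], [0, 0, 0, 1]]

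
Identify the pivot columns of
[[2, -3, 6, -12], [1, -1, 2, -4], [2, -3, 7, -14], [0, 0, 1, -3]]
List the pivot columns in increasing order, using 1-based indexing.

1, 2, 3, 4

Multiply R1 by 1/2.
Subtract R1 from R2.
Subtract 2 times R1 from R3.
Multiply R2 by 2.
Subtract R3 from R4.
Multiply R4 by -1.
Add 2 times R4 to R3.
Subtract 4 times R4 from R2.
Add 6 times R4 to R1.
Add 2 times R3 to R2.
Subtract 3 times R3 from R1.
Add 3/2 times R2 to R1.
Pivot columns are the columns containing a leading 1.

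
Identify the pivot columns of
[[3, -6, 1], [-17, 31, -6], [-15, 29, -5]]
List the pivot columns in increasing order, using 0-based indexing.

Multiply ρ1 by 1/3.
Add 17 times ρ1 to ρ2.
Add 15 times ρ1 to ρ3.
Multiply ρ2 by -1/3.
Add ρ2 to ρ3.
Multiply ρ3 by 9.
Subtract 1/9 times ρ3 from ρ2.
Subtract 1/3 times ρ3 from ρ1.
Add 2 times ρ2 to ρ1.
Pivot columns are the columns containing a leading 1.

0, 1, 2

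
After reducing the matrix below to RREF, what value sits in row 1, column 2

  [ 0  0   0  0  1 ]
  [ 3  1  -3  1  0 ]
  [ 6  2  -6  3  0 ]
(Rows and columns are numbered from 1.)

r1 ↔ r2
  [ 3  1  -3  1  0 ]
  [ 0  0   0  0  1 ]
  [ 6  2  -6  3  0 ]
r1 ← 1/3·r1
  [ 1  1/3  -1  1/3  0 ]
  [ 0    0   0    0  1 ]
  [ 6    2  -6    3  0 ]
r3 ← r3 − 6·r1
  [ 1  1/3  -1  1/3  0 ]
  [ 0    0   0    0  1 ]
  [ 0    0   0    1  0 ]
r2 ↔ r3
  [ 1  1/3  -1  1/3  0 ]
  [ 0    0   0    1  0 ]
  [ 0    0   0    0  1 ]
r1 ← r1 − 1/3·r2
  [ 1  1/3  -1  0  0 ]
  [ 0    0   0  1  0 ]
  [ 0    0   0  0  1 ]

1/3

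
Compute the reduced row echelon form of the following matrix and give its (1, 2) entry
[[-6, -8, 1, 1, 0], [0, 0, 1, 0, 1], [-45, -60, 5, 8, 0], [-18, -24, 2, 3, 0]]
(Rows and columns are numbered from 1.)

4/3

Multiply R1 by -1/6.
  [   1  4/3  -1/6  -1/6  0 ]
  [   0    0     1     0  1 ]
  [ -45  -60     5     8  0 ]
  [ -18  -24     2     3  0 ]
Add 45 times R1 to R3.
  [   1  4/3  -1/6  -1/6  0 ]
  [   0    0     1     0  1 ]
  [   0    0  -5/2   1/2  0 ]
  [ -18  -24     2     3  0 ]
Add 18 times R1 to R4.
  [ 1  4/3  -1/6  -1/6  0 ]
  [ 0    0     1     0  1 ]
  [ 0    0  -5/2   1/2  0 ]
  [ 0    0    -1     0  0 ]
Add 5/2 times R2 to R3.
  [ 1  4/3  -1/6  -1/6    0 ]
  [ 0    0     1     0    1 ]
  [ 0    0     0   1/2  5/2 ]
  [ 0    0    -1     0    0 ]
Add R2 to R4.
  [ 1  4/3  -1/6  -1/6    0 ]
  [ 0    0     1     0    1 ]
  [ 0    0     0   1/2  5/2 ]
  [ 0    0     0     0    1 ]
Multiply R3 by 2.
  [ 1  4/3  -1/6  -1/6  0 ]
  [ 0    0     1     0  1 ]
  [ 0    0     0     1  5 ]
  [ 0    0     0     0  1 ]
Subtract 5 times R4 from R3.
  [ 1  4/3  -1/6  -1/6  0 ]
  [ 0    0     1     0  1 ]
  [ 0    0     0     1  0 ]
  [ 0    0     0     0  1 ]
Subtract R4 from R2.
  [ 1  4/3  -1/6  -1/6  0 ]
  [ 0    0     1     0  0 ]
  [ 0    0     0     1  0 ]
  [ 0    0     0     0  1 ]
Add 1/6 times R3 to R1.
  [ 1  4/3  -1/6  0  0 ]
  [ 0    0     1  0  0 ]
  [ 0    0     0  1  0 ]
  [ 0    0     0  0  1 ]
Add 1/6 times R2 to R1.
  [ 1  4/3  0  0  0 ]
  [ 0    0  1  0  0 ]
  [ 0    0  0  1  0 ]
  [ 0    0  0  0  1 ]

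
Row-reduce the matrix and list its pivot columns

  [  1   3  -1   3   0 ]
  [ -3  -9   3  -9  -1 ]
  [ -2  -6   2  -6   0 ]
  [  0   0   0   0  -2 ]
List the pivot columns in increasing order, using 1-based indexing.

1, 5

ρ2 ← ρ2 + 3·ρ1
  [  1   3  -1   3   0 ]
  [  0   0   0   0  -1 ]
  [ -2  -6   2  -6   0 ]
  [  0   0   0   0  -2 ]
ρ3 ← ρ3 + 2·ρ1
  [ 1  3  -1  3   0 ]
  [ 0  0   0  0  -1 ]
  [ 0  0   0  0   0 ]
  [ 0  0   0  0  -2 ]
ρ2 ← -1·ρ2
  [ 1  3  -1  3   0 ]
  [ 0  0   0  0   1 ]
  [ 0  0   0  0   0 ]
  [ 0  0   0  0  -2 ]
ρ4 ← ρ4 + 2·ρ2
  [ 1  3  -1  3  0 ]
  [ 0  0   0  0  1 ]
  [ 0  0   0  0  0 ]
  [ 0  0   0  0  0 ]
Pivot columns are the columns containing a leading 1.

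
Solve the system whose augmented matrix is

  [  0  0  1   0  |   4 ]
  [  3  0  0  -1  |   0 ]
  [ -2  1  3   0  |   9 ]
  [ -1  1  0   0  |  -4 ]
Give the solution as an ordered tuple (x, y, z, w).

R1 <-> R2
  [  3  0  0  -1  |   0 ]
  [  0  0  1   0  |   4 ]
  [ -2  1  3   0  |   9 ]
  [ -1  1  0   0  |  -4 ]
R1 := 1/3·R1
  [  1  0  0  -1/3  |   0 ]
  [  0  0  1     0  |   4 ]
  [ -2  1  3     0  |   9 ]
  [ -1  1  0     0  |  -4 ]
R3 := R3 + 2·R1
  [  1  0  0  -1/3  |   0 ]
  [  0  0  1     0  |   4 ]
  [  0  1  3  -2/3  |   9 ]
  [ -1  1  0     0  |  -4 ]
R4 := R4 + R1
  [ 1  0  0  -1/3  |   0 ]
  [ 0  0  1     0  |   4 ]
  [ 0  1  3  -2/3  |   9 ]
  [ 0  1  0  -1/3  |  -4 ]
R2 <-> R3
  [ 1  0  0  -1/3  |   0 ]
  [ 0  1  3  -2/3  |   9 ]
  [ 0  0  1     0  |   4 ]
  [ 0  1  0  -1/3  |  -4 ]
R4 := R4 − R2
  [ 1  0   0  -1/3  |    0 ]
  [ 0  1   3  -2/3  |    9 ]
  [ 0  0   1     0  |    4 ]
  [ 0  0  -3   1/3  |  -13 ]
R4 := R4 + 3·R3
  [ 1  0  0  -1/3  |   0 ]
  [ 0  1  3  -2/3  |   9 ]
  [ 0  0  1     0  |   4 ]
  [ 0  0  0   1/3  |  -1 ]
R4 := 3·R4
  [ 1  0  0  -1/3  |   0 ]
  [ 0  1  3  -2/3  |   9 ]
  [ 0  0  1     0  |   4 ]
  [ 0  0  0     1  |  -3 ]
R2 := R2 + 2/3·R4
  [ 1  0  0  -1/3  |   0 ]
  [ 0  1  3     0  |   7 ]
  [ 0  0  1     0  |   4 ]
  [ 0  0  0     1  |  -3 ]
R1 := R1 + 1/3·R4
  [ 1  0  0  0  |  -1 ]
  [ 0  1  3  0  |   7 ]
  [ 0  0  1  0  |   4 ]
  [ 0  0  0  1  |  -3 ]
R2 := R2 − 3·R3
  [ 1  0  0  0  |  -1 ]
  [ 0  1  0  0  |  -5 ]
  [ 0  0  1  0  |   4 ]
  [ 0  0  0  1  |  -3 ]
Reading off the last column: x = -1, y = -5, z = 4, w = -3.

(-1, -5, 4, -3)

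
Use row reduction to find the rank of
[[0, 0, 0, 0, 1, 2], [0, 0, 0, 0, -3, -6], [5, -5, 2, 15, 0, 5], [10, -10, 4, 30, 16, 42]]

rank = 2

Swap ρ1 and ρ3.
  [  5   -5  2  15   0   5 ]
  [  0    0  0   0  -3  -6 ]
  [  0    0  0   0   1   2 ]
  [ 10  -10  4  30  16  42 ]
Multiply ρ1 by 1/5.
  [  1   -1  2/5   3   0   1 ]
  [  0    0    0   0  -3  -6 ]
  [  0    0    0   0   1   2 ]
  [ 10  -10    4  30  16  42 ]
Subtract 10 times ρ1 from ρ4.
  [ 1  -1  2/5  3   0   1 ]
  [ 0   0    0  0  -3  -6 ]
  [ 0   0    0  0   1   2 ]
  [ 0   0    0  0  16  32 ]
Multiply ρ2 by -1/3.
  [ 1  -1  2/5  3   0   1 ]
  [ 0   0    0  0   1   2 ]
  [ 0   0    0  0   1   2 ]
  [ 0   0    0  0  16  32 ]
Subtract ρ2 from ρ3.
  [ 1  -1  2/5  3   0   1 ]
  [ 0   0    0  0   1   2 ]
  [ 0   0    0  0   0   0 ]
  [ 0   0    0  0  16  32 ]
Subtract 16 times ρ2 from ρ4.
  [ 1  -1  2/5  3  0  1 ]
  [ 0   0    0  0  1  2 ]
  [ 0   0    0  0  0  0 ]
  [ 0   0    0  0  0  0 ]
The reduced form has 2 nonzero rows.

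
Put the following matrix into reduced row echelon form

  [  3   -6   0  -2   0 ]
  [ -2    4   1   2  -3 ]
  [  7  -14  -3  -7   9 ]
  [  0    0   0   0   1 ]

R1 -> 1/3·R1
R2 -> R2 + 2·R1
R3 -> R3 − 7·R1
R3 -> R3 + 3·R2
R3 -> -3·R3
R2 -> R2 + 3·R4
R2 -> R2 − 2/3·R3
R1 -> R1 + 2/3·R3

[[1, -2, 0, 0, 0], [0, 0, 1, 0, 0], [0, 0, 0, 1, 0], [0, 0, 0, 0, 1]]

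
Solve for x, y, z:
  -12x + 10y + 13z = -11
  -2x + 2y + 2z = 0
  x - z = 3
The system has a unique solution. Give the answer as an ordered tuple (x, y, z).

(-2, 3, -5)

Form the augmented matrix and row-reduce:
  [ -12  10  13  |  -11 ]
  [  -2   2   2  |    0 ]
  [   1   0  -1  |    3 ]
Multiply R1 by -1/12.
  [  1  -5/6  -13/12  |  11/12 ]
  [ -2     2       2  |      0 ]
  [  1     0      -1  |      3 ]
Add 2 times R1 to R2.
  [ 1  -5/6  -13/12  |  11/12 ]
  [ 0   1/3    -1/6  |   11/6 ]
  [ 1     0      -1  |      3 ]
Subtract R1 from R3.
  [ 1  -5/6  -13/12  |  11/12 ]
  [ 0   1/3    -1/6  |   11/6 ]
  [ 0   5/6    1/12  |  25/12 ]
Multiply R2 by 3.
  [ 1  -5/6  -13/12  |  11/12 ]
  [ 0     1    -1/2  |   11/2 ]
  [ 0   5/6    1/12  |  25/12 ]
Subtract 5/6 times R2 from R3.
  [ 1  -5/6  -13/12  |  11/12 ]
  [ 0     1    -1/2  |   11/2 ]
  [ 0     0     1/2  |   -5/2 ]
Multiply R3 by 2.
  [ 1  -5/6  -13/12  |  11/12 ]
  [ 0     1    -1/2  |   11/2 ]
  [ 0     0       1  |     -5 ]
Add 1/2 times R3 to R2.
  [ 1  -5/6  -13/12  |  11/12 ]
  [ 0     1       0  |      3 ]
  [ 0     0       1  |     -5 ]
Add 13/12 times R3 to R1.
  [ 1  -5/6  0  |  -9/2 ]
  [ 0     1  0  |     3 ]
  [ 0     0  1  |    -5 ]
Add 5/6 times R2 to R1.
  [ 1  0  0  |  -2 ]
  [ 0  1  0  |   3 ]
  [ 0  0  1  |  -5 ]
Reading off the last column: x = -2, y = 3, z = -5.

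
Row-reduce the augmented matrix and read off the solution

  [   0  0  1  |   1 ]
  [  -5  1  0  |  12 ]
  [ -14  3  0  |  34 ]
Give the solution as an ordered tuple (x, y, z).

Swap ρ1 and ρ2.
  [  -5  1  0  |  12 ]
  [   0  0  1  |   1 ]
  [ -14  3  0  |  34 ]
Multiply ρ1 by -1/5.
  [   1  -1/5  0  |  -12/5 ]
  [   0     0  1  |      1 ]
  [ -14     3  0  |     34 ]
Add 14 times ρ1 to ρ3.
  [ 1  -1/5  0  |  -12/5 ]
  [ 0     0  1  |      1 ]
  [ 0   1/5  0  |    2/5 ]
Swap ρ2 and ρ3.
  [ 1  -1/5  0  |  -12/5 ]
  [ 0   1/5  0  |    2/5 ]
  [ 0     0  1  |      1 ]
Multiply ρ2 by 5.
  [ 1  -1/5  0  |  -12/5 ]
  [ 0     1  0  |      2 ]
  [ 0     0  1  |      1 ]
Add 1/5 times ρ2 to ρ1.
  [ 1  0  0  |  -2 ]
  [ 0  1  0  |   2 ]
  [ 0  0  1  |   1 ]
Reading off the last column: x = -2, y = 2, z = 1.

(-2, 2, 1)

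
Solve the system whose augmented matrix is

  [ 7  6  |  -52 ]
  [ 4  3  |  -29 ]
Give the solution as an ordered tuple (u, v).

(-6, -5/3)

ρ1 := 1/7·ρ1
  [ 1  6/7  |  -52/7 ]
  [ 4    3  |    -29 ]
ρ2 := ρ2 − 4·ρ1
  [ 1   6/7  |  -52/7 ]
  [ 0  -3/7  |    5/7 ]
ρ2 := -7/3·ρ2
  [ 1  6/7  |  -52/7 ]
  [ 0    1  |   -5/3 ]
ρ1 := ρ1 − 6/7·ρ2
  [ 1  0  |    -6 ]
  [ 0  1  |  -5/3 ]
Reading off the last column: u = -6, v = -5/3.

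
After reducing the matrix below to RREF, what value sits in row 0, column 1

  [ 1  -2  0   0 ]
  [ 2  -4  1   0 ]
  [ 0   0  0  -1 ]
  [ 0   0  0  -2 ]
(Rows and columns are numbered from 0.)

R2 ← R2 − 2·R1
  [ 1  -2  0   0 ]
  [ 0   0  1   0 ]
  [ 0   0  0  -1 ]
  [ 0   0  0  -2 ]
R3 ← -1·R3
  [ 1  -2  0   0 ]
  [ 0   0  1   0 ]
  [ 0   0  0   1 ]
  [ 0   0  0  -2 ]
R4 ← R4 + 2·R3
  [ 1  -2  0  0 ]
  [ 0   0  1  0 ]
  [ 0   0  0  1 ]
  [ 0   0  0  0 ]

-2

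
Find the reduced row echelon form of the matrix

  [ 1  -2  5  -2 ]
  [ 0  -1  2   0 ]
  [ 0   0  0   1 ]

[[1, 0, 1, 0], [0, 1, -2, 0], [0, 0, 0, 1]]

ρ2 → -1·ρ2
ρ1 → ρ1 + 2·ρ3
ρ1 → ρ1 + 2·ρ2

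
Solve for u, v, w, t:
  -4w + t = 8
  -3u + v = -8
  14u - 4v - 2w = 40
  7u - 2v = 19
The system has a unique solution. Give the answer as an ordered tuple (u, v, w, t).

Form the augmented matrix and row-reduce:
  [  0   0  -4  1  |   8 ]
  [ -3   1   0  0  |  -8 ]
  [ 14  -4  -2  0  |  40 ]
  [  7  -2   0  0  |  19 ]
R1 <=> R2
R1 → -1/3·R1
R3 → R3 − 14·R1
R4 → R4 − 7·R1
R2 <=> R3
R2 → 3/2·R2
R4 → R4 − 1/3·R2
R3 → -1/4·R3
R4 → R4 − R3
R4 → 4·R4
R3 → R3 + 1/4·R4
R2 → R2 + 3·R3
R1 → R1 + 1/3·R2
Reading off the last column: u = 3, v = 1, w = -1, t = 4.

(3, 1, -1, 4)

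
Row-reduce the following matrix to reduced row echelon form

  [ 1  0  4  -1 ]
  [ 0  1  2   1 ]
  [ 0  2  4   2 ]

ρ3 → ρ3 − 2·ρ2
  [ 1  0  4  -1 ]
  [ 0  1  2   1 ]
  [ 0  0  0   0 ]

[[1, 0, 4, -1], [0, 1, 2, 1], [0, 0, 0, 0]]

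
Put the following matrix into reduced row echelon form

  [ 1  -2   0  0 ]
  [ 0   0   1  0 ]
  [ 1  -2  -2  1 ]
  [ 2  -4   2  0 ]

Subtract ρ1 from ρ3.
  [ 1  -2   0  0 ]
  [ 0   0   1  0 ]
  [ 0   0  -2  1 ]
  [ 2  -4   2  0 ]
Subtract 2 times ρ1 from ρ4.
  [ 1  -2   0  0 ]
  [ 0   0   1  0 ]
  [ 0   0  -2  1 ]
  [ 0   0   2  0 ]
Add 2 times ρ2 to ρ3.
  [ 1  -2  0  0 ]
  [ 0   0  1  0 ]
  [ 0   0  0  1 ]
  [ 0   0  2  0 ]
Subtract 2 times ρ2 from ρ4.
  [ 1  -2  0  0 ]
  [ 0   0  1  0 ]
  [ 0   0  0  1 ]
  [ 0   0  0  0 ]

[[1, -2, 0, 0], [0, 0, 1, 0], [0, 0, 0, 1], [0, 0, 0, 0]]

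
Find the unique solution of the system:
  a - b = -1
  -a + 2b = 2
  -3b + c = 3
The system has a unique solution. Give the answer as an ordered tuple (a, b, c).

(0, 1, 6)

Form the augmented matrix and row-reduce:
  [  1  -1  0  |  -1 ]
  [ -1   2  0  |   2 ]
  [  0  -3  1  |   3 ]
Add r1 to r2.
  [ 1  -1  0  |  -1 ]
  [ 0   1  0  |   1 ]
  [ 0  -3  1  |   3 ]
Add 3 times r2 to r3.
  [ 1  -1  0  |  -1 ]
  [ 0   1  0  |   1 ]
  [ 0   0  1  |   6 ]
Add r2 to r1.
  [ 1  0  0  |  0 ]
  [ 0  1  0  |  1 ]
  [ 0  0  1  |  6 ]
Reading off the last column: a = 0, b = 1, c = 6.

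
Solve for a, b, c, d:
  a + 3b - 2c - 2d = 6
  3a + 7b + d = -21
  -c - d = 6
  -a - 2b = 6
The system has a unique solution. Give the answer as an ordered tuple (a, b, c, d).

(-6, 0, -3, -3)

Form the augmented matrix and row-reduce:
  [  1   3  -2  -2  |    6 ]
  [  3   7   0   1  |  -21 ]
  [  0   0  -1  -1  |    6 ]
  [ -1  -2   0   0  |    6 ]
R2 -> R2 − 3·R1
  [  1   3  -2  -2  |    6 ]
  [  0  -2   6   7  |  -39 ]
  [  0   0  -1  -1  |    6 ]
  [ -1  -2   0   0  |    6 ]
R4 -> R4 + R1
  [ 1   3  -2  -2  |    6 ]
  [ 0  -2   6   7  |  -39 ]
  [ 0   0  -1  -1  |    6 ]
  [ 0   1  -2  -2  |   12 ]
R2 -> -1/2·R2
  [ 1  3  -2    -2  |     6 ]
  [ 0  1  -3  -7/2  |  39/2 ]
  [ 0  0  -1    -1  |     6 ]
  [ 0  1  -2    -2  |    12 ]
R4 -> R4 − R2
  [ 1  3  -2    -2  |      6 ]
  [ 0  1  -3  -7/2  |   39/2 ]
  [ 0  0  -1    -1  |      6 ]
  [ 0  0   1   3/2  |  -15/2 ]
R3 -> -1·R3
  [ 1  3  -2    -2  |      6 ]
  [ 0  1  -3  -7/2  |   39/2 ]
  [ 0  0   1     1  |     -6 ]
  [ 0  0   1   3/2  |  -15/2 ]
R4 -> R4 − R3
  [ 1  3  -2    -2  |     6 ]
  [ 0  1  -3  -7/2  |  39/2 ]
  [ 0  0   1     1  |    -6 ]
  [ 0  0   0   1/2  |  -3/2 ]
R4 -> 2·R4
  [ 1  3  -2    -2  |     6 ]
  [ 0  1  -3  -7/2  |  39/2 ]
  [ 0  0   1     1  |    -6 ]
  [ 0  0   0     1  |    -3 ]
R3 -> R3 − R4
  [ 1  3  -2    -2  |     6 ]
  [ 0  1  -3  -7/2  |  39/2 ]
  [ 0  0   1     0  |    -3 ]
  [ 0  0   0     1  |    -3 ]
R2 -> R2 + 7/2·R4
  [ 1  3  -2  -2  |   6 ]
  [ 0  1  -3   0  |   9 ]
  [ 0  0   1   0  |  -3 ]
  [ 0  0   0   1  |  -3 ]
R1 -> R1 + 2·R4
  [ 1  3  -2  0  |   0 ]
  [ 0  1  -3  0  |   9 ]
  [ 0  0   1  0  |  -3 ]
  [ 0  0   0  1  |  -3 ]
R2 -> R2 + 3·R3
  [ 1  3  -2  0  |   0 ]
  [ 0  1   0  0  |   0 ]
  [ 0  0   1  0  |  -3 ]
  [ 0  0   0  1  |  -3 ]
R1 -> R1 + 2·R3
  [ 1  3  0  0  |  -6 ]
  [ 0  1  0  0  |   0 ]
  [ 0  0  1  0  |  -3 ]
  [ 0  0  0  1  |  -3 ]
R1 -> R1 − 3·R2
  [ 1  0  0  0  |  -6 ]
  [ 0  1  0  0  |   0 ]
  [ 0  0  1  0  |  -3 ]
  [ 0  0  0  1  |  -3 ]
Reading off the last column: a = -6, b = 0, c = -3, d = -3.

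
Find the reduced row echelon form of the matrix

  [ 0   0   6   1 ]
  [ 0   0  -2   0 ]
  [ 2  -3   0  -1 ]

[[1, -3/2, 0, 0], [0, 0, 1, 0], [0, 0, 0, 1]]

Swap R1 and R3.
Multiply R1 by 1/2.
Multiply R2 by -1/2.
Subtract 6 times R2 from R3.
Add 1/2 times R3 to R1.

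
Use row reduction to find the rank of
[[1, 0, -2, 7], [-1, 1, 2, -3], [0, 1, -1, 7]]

rank = 3

r2 ← r2 + r1
  [ 1  0  -2  7 ]
  [ 0  1   0  4 ]
  [ 0  1  -1  7 ]
r3 ← r3 − r2
  [ 1  0  -2  7 ]
  [ 0  1   0  4 ]
  [ 0  0  -1  3 ]
r3 ← -1·r3
  [ 1  0  -2   7 ]
  [ 0  1   0   4 ]
  [ 0  0   1  -3 ]
r1 ← r1 + 2·r3
  [ 1  0  0   1 ]
  [ 0  1  0   4 ]
  [ 0  0  1  -3 ]
The reduced form has 3 nonzero rows.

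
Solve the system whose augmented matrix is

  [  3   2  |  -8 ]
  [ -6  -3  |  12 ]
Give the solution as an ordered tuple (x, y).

(0, -4)

R1 → 1/3·R1
  [  1  2/3  |  -8/3 ]
  [ -6   -3  |    12 ]
R2 → R2 + 6·R1
  [ 1  2/3  |  -8/3 ]
  [ 0    1  |    -4 ]
R1 → R1 − 2/3·R2
  [ 1  0  |   0 ]
  [ 0  1  |  -4 ]
Reading off the last column: x = 0, y = -4.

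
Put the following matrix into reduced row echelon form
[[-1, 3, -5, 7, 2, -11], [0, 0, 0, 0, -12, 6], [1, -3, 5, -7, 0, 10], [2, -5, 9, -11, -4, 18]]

Multiply R1 by -1.
  [ 1  -3  5   -7   -2  11 ]
  [ 0   0  0    0  -12   6 ]
  [ 1  -3  5   -7    0  10 ]
  [ 2  -5  9  -11   -4  18 ]
Subtract R1 from R3.
  [ 1  -3  5   -7   -2  11 ]
  [ 0   0  0    0  -12   6 ]
  [ 0   0  0    0    2  -1 ]
  [ 2  -5  9  -11   -4  18 ]
Subtract 2 times R1 from R4.
  [ 1  -3   5  -7   -2  11 ]
  [ 0   0   0   0  -12   6 ]
  [ 0   0   0   0    2  -1 ]
  [ 0   1  -1   3    0  -4 ]
Swap R2 and R4.
  [ 1  -3   5  -7   -2  11 ]
  [ 0   1  -1   3    0  -4 ]
  [ 0   0   0   0    2  -1 ]
  [ 0   0   0   0  -12   6 ]
Multiply R3 by 1/2.
  [ 1  -3   5  -7   -2    11 ]
  [ 0   1  -1   3    0    -4 ]
  [ 0   0   0   0    1  -1/2 ]
  [ 0   0   0   0  -12     6 ]
Add 12 times R3 to R4.
  [ 1  -3   5  -7  -2    11 ]
  [ 0   1  -1   3   0    -4 ]
  [ 0   0   0   0   1  -1/2 ]
  [ 0   0   0   0   0     0 ]
Add 2 times R3 to R1.
  [ 1  -3   5  -7  0    10 ]
  [ 0   1  -1   3  0    -4 ]
  [ 0   0   0   0  1  -1/2 ]
  [ 0   0   0   0  0     0 ]
Add 3 times R2 to R1.
  [ 1  0   2  2  0    -2 ]
  [ 0  1  -1  3  0    -4 ]
  [ 0  0   0  0  1  -1/2 ]
  [ 0  0   0  0  0     0 ]

[[1, 0, 2, 2, 0, -2], [0, 1, -1, 3, 0, -4], [0, 0, 0, 0, 1, -1/2], [0, 0, 0, 0, 0, 0]]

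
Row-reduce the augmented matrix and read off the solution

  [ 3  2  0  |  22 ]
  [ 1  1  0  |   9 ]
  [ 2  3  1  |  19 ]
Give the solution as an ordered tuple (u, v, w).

(4, 5, -4)

Multiply R1 by 1/3.
  [ 1  2/3  0  |  22/3 ]
  [ 1    1  0  |     9 ]
  [ 2    3  1  |    19 ]
Subtract R1 from R2.
  [ 1  2/3  0  |  22/3 ]
  [ 0  1/3  0  |   5/3 ]
  [ 2    3  1  |    19 ]
Subtract 2 times R1 from R3.
  [ 1  2/3  0  |  22/3 ]
  [ 0  1/3  0  |   5/3 ]
  [ 0  5/3  1  |  13/3 ]
Multiply R2 by 3.
  [ 1  2/3  0  |  22/3 ]
  [ 0    1  0  |     5 ]
  [ 0  5/3  1  |  13/3 ]
Subtract 5/3 times R2 from R3.
  [ 1  2/3  0  |  22/3 ]
  [ 0    1  0  |     5 ]
  [ 0    0  1  |    -4 ]
Subtract 2/3 times R2 from R1.
  [ 1  0  0  |   4 ]
  [ 0  1  0  |   5 ]
  [ 0  0  1  |  -4 ]
Reading off the last column: u = 4, v = 5, w = -4.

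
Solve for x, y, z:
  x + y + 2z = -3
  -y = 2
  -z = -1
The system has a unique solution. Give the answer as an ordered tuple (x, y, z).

(-3, -2, 1)

Form the augmented matrix and row-reduce:
  [ 1   1   2  |  -3 ]
  [ 0  -1   0  |   2 ]
  [ 0   0  -1  |  -1 ]
R2 -> -1·R2
  [ 1  1   2  |  -3 ]
  [ 0  1   0  |  -2 ]
  [ 0  0  -1  |  -1 ]
R3 -> -1·R3
  [ 1  1  2  |  -3 ]
  [ 0  1  0  |  -2 ]
  [ 0  0  1  |   1 ]
R1 -> R1 − 2·R3
  [ 1  1  0  |  -5 ]
  [ 0  1  0  |  -2 ]
  [ 0  0  1  |   1 ]
R1 -> R1 − R2
  [ 1  0  0  |  -3 ]
  [ 0  1  0  |  -2 ]
  [ 0  0  1  |   1 ]
Reading off the last column: x = -3, y = -2, z = 1.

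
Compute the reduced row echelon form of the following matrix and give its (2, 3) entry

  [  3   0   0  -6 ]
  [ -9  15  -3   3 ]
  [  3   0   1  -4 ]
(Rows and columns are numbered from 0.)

2

ρ1 ← 1/3·ρ1
ρ2 ← ρ2 + 9·ρ1
ρ3 ← ρ3 − 3·ρ1
ρ2 ← 1/15·ρ2
ρ2 ← ρ2 + 1/5·ρ3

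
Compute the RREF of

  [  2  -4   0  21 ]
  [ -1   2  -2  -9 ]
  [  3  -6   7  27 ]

Multiply R1 by 1/2.
Add R1 to R2.
Subtract 3 times R1 from R3.
Multiply R2 by -1/2.
Subtract 7 times R2 from R3.
Multiply R3 by 4/3.
Add 3/4 times R3 to R2.
Subtract 21/2 times R3 from R1.

[[1, -2, 0, 0], [0, 0, 1, 0], [0, 0, 0, 1]]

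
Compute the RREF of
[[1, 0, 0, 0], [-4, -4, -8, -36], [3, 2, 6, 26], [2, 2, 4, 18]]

[[1, 0, 0, 0], [0, 1, 0, 1], [0, 0, 1, 4], [0, 0, 0, 0]]

R2 → R2 + 4·R1
  [ 1   0   0    0 ]
  [ 0  -4  -8  -36 ]
  [ 3   2   6   26 ]
  [ 2   2   4   18 ]
R3 → R3 − 3·R1
  [ 1   0   0    0 ]
  [ 0  -4  -8  -36 ]
  [ 0   2   6   26 ]
  [ 2   2   4   18 ]
R4 → R4 − 2·R1
  [ 1   0   0    0 ]
  [ 0  -4  -8  -36 ]
  [ 0   2   6   26 ]
  [ 0   2   4   18 ]
R2 → -1/4·R2
  [ 1  0  0   0 ]
  [ 0  1  2   9 ]
  [ 0  2  6  26 ]
  [ 0  2  4  18 ]
R3 → R3 − 2·R2
  [ 1  0  0   0 ]
  [ 0  1  2   9 ]
  [ 0  0  2   8 ]
  [ 0  2  4  18 ]
R4 → R4 − 2·R2
  [ 1  0  0  0 ]
  [ 0  1  2  9 ]
  [ 0  0  2  8 ]
  [ 0  0  0  0 ]
R3 → 1/2·R3
  [ 1  0  0  0 ]
  [ 0  1  2  9 ]
  [ 0  0  1  4 ]
  [ 0  0  0  0 ]
R2 → R2 − 2·R3
  [ 1  0  0  0 ]
  [ 0  1  0  1 ]
  [ 0  0  1  4 ]
  [ 0  0  0  0 ]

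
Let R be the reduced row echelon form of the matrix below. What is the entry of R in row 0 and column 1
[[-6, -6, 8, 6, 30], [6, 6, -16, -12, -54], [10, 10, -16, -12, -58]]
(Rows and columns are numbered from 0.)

R1 := -1/6·R1
  [  1   1  -4/3   -1   -5 ]
  [  6   6   -16  -12  -54 ]
  [ 10  10   -16  -12  -58 ]
R2 := R2 − 6·R1
  [  1   1  -4/3   -1   -5 ]
  [  0   0    -8   -6  -24 ]
  [ 10  10   -16  -12  -58 ]
R3 := R3 − 10·R1
  [ 1  1  -4/3  -1   -5 ]
  [ 0  0    -8  -6  -24 ]
  [ 0  0  -8/3  -2   -8 ]
R2 := -1/8·R2
  [ 1  1  -4/3   -1  -5 ]
  [ 0  0     1  3/4   3 ]
  [ 0  0  -8/3   -2  -8 ]
R3 := R3 + 8/3·R2
  [ 1  1  -4/3   -1  -5 ]
  [ 0  0     1  3/4   3 ]
  [ 0  0     0    0   0 ]
R1 := R1 + 4/3·R2
  [ 1  1  0    0  -1 ]
  [ 0  0  1  3/4   3 ]
  [ 0  0  0    0   0 ]

1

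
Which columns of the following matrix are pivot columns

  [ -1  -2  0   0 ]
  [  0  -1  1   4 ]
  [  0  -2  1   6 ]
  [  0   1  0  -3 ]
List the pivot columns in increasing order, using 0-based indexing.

0, 1, 2, 3

r1 ← -1·r1
  [ 1   2  0   0 ]
  [ 0  -1  1   4 ]
  [ 0  -2  1   6 ]
  [ 0   1  0  -3 ]
r2 ← -1·r2
  [ 1   2   0   0 ]
  [ 0   1  -1  -4 ]
  [ 0  -2   1   6 ]
  [ 0   1   0  -3 ]
r3 ← r3 + 2·r2
  [ 1  2   0   0 ]
  [ 0  1  -1  -4 ]
  [ 0  0  -1  -2 ]
  [ 0  1   0  -3 ]
r4 ← r4 − r2
  [ 1  2   0   0 ]
  [ 0  1  -1  -4 ]
  [ 0  0  -1  -2 ]
  [ 0  0   1   1 ]
r3 ← -1·r3
  [ 1  2   0   0 ]
  [ 0  1  -1  -4 ]
  [ 0  0   1   2 ]
  [ 0  0   1   1 ]
r4 ← r4 − r3
  [ 1  2   0   0 ]
  [ 0  1  -1  -4 ]
  [ 0  0   1   2 ]
  [ 0  0   0  -1 ]
r4 ← -1·r4
  [ 1  2   0   0 ]
  [ 0  1  -1  -4 ]
  [ 0  0   1   2 ]
  [ 0  0   0   1 ]
r3 ← r3 − 2·r4
  [ 1  2   0   0 ]
  [ 0  1  -1  -4 ]
  [ 0  0   1   0 ]
  [ 0  0   0   1 ]
r2 ← r2 + 4·r4
  [ 1  2   0  0 ]
  [ 0  1  -1  0 ]
  [ 0  0   1  0 ]
  [ 0  0   0  1 ]
r2 ← r2 + r3
  [ 1  2  0  0 ]
  [ 0  1  0  0 ]
  [ 0  0  1  0 ]
  [ 0  0  0  1 ]
r1 ← r1 − 2·r2
  [ 1  0  0  0 ]
  [ 0  1  0  0 ]
  [ 0  0  1  0 ]
  [ 0  0  0  1 ]
Pivot columns are the columns containing a leading 1.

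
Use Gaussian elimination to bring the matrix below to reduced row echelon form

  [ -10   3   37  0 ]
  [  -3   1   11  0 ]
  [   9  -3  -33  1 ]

[[1, 0, -4, 0], [0, 1, -1, 0], [0, 0, 0, 1]]

ρ1 := -1/10·ρ1
  [  1  -3/10  -37/10  0 ]
  [ -3      1      11  0 ]
  [  9     -3     -33  1 ]
ρ2 := ρ2 + 3·ρ1
  [ 1  -3/10  -37/10  0 ]
  [ 0   1/10   -1/10  0 ]
  [ 9     -3     -33  1 ]
ρ3 := ρ3 − 9·ρ1
  [ 1  -3/10  -37/10  0 ]
  [ 0   1/10   -1/10  0 ]
  [ 0  -3/10    3/10  1 ]
ρ2 := 10·ρ2
  [ 1  -3/10  -37/10  0 ]
  [ 0      1      -1  0 ]
  [ 0  -3/10    3/10  1 ]
ρ3 := ρ3 + 3/10·ρ2
  [ 1  -3/10  -37/10  0 ]
  [ 0      1      -1  0 ]
  [ 0      0       0  1 ]
ρ1 := ρ1 + 3/10·ρ2
  [ 1  0  -4  0 ]
  [ 0  1  -1  0 ]
  [ 0  0   0  1 ]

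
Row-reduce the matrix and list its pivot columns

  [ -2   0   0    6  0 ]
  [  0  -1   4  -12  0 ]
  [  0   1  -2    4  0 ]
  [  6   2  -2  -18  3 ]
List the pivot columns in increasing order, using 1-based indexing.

1, 2, 3, 5

R1 ← -1/2·R1
R4 ← R4 − 6·R1
R2 ← -1·R2
R3 ← R3 − R2
R4 ← R4 − 2·R2
R3 ← 1/2·R3
R4 ← R4 − 6·R3
R4 ← 1/3·R4
R2 ← R2 + 4·R3
Pivot columns are the columns containing a leading 1.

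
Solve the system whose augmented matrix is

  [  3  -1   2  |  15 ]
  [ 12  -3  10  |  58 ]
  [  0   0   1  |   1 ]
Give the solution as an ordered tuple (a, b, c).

R1 → 1/3·R1
  [  1  -1/3  2/3  |   5 ]
  [ 12    -3   10  |  58 ]
  [  0     0    1  |   1 ]
R2 → R2 − 12·R1
  [ 1  -1/3  2/3  |   5 ]
  [ 0     1    2  |  -2 ]
  [ 0     0    1  |   1 ]
R2 → R2 − 2·R3
  [ 1  -1/3  2/3  |   5 ]
  [ 0     1    0  |  -4 ]
  [ 0     0    1  |   1 ]
R1 → R1 − 2/3·R3
  [ 1  -1/3  0  |  13/3 ]
  [ 0     1  0  |    -4 ]
  [ 0     0  1  |     1 ]
R1 → R1 + 1/3·R2
  [ 1  0  0  |   3 ]
  [ 0  1  0  |  -4 ]
  [ 0  0  1  |   1 ]
Reading off the last column: a = 3, b = -4, c = 1.

(3, -4, 1)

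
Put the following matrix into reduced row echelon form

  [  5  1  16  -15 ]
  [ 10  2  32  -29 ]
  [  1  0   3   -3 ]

R1 := 1/5·R1
  [  1  1/5  16/5   -3 ]
  [ 10    2    32  -29 ]
  [  1    0     3   -3 ]
R2 := R2 − 10·R1
  [ 1  1/5  16/5  -3 ]
  [ 0    0     0   1 ]
  [ 1    0     3  -3 ]
R3 := R3 − R1
  [ 1   1/5  16/5  -3 ]
  [ 0     0     0   1 ]
  [ 0  -1/5  -1/5   0 ]
R2 <=> R3
  [ 1   1/5  16/5  -3 ]
  [ 0  -1/5  -1/5   0 ]
  [ 0     0     0   1 ]
R2 := -5·R2
  [ 1  1/5  16/5  -3 ]
  [ 0    1     1   0 ]
  [ 0    0     0   1 ]
R1 := R1 + 3·R3
  [ 1  1/5  16/5  0 ]
  [ 0    1     1  0 ]
  [ 0    0     0  1 ]
R1 := R1 − 1/5·R2
  [ 1  0  3  0 ]
  [ 0  1  1  0 ]
  [ 0  0  0  1 ]

[[1, 0, 3, 0], [0, 1, 1, 0], [0, 0, 0, 1]]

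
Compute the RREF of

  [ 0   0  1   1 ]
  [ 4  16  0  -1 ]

[[1, 4, 0, -1/4], [0, 0, 1, 1]]

R1 ↔ R2
  [ 4  16  0  -1 ]
  [ 0   0  1   1 ]
R1 → 1/4·R1
  [ 1  4  0  -1/4 ]
  [ 0  0  1     1 ]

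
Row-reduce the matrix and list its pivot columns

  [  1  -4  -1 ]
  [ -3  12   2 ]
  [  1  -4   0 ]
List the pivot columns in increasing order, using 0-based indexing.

Add 3 times R1 to R2.
Subtract R1 from R3.
Multiply R2 by -1.
Subtract R2 from R3.
Add R2 to R1.
Pivot columns are the columns containing a leading 1.

0, 2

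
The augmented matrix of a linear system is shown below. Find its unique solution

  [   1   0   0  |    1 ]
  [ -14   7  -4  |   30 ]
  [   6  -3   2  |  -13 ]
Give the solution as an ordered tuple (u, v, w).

(1, 6, -1/2)

r2 → r2 + 14·r1
  [ 1   0   0  |    1 ]
  [ 0   7  -4  |   44 ]
  [ 6  -3   2  |  -13 ]
r3 → r3 − 6·r1
  [ 1   0   0  |    1 ]
  [ 0   7  -4  |   44 ]
  [ 0  -3   2  |  -19 ]
r2 → 1/7·r2
  [ 1   0     0  |     1 ]
  [ 0   1  -4/7  |  44/7 ]
  [ 0  -3     2  |   -19 ]
r3 → r3 + 3·r2
  [ 1  0     0  |     1 ]
  [ 0  1  -4/7  |  44/7 ]
  [ 0  0   2/7  |  -1/7 ]
r3 → 7/2·r3
  [ 1  0     0  |     1 ]
  [ 0  1  -4/7  |  44/7 ]
  [ 0  0     1  |  -1/2 ]
r2 → r2 + 4/7·r3
  [ 1  0  0  |     1 ]
  [ 0  1  0  |     6 ]
  [ 0  0  1  |  -1/2 ]
Reading off the last column: u = 1, v = 6, w = -1/2.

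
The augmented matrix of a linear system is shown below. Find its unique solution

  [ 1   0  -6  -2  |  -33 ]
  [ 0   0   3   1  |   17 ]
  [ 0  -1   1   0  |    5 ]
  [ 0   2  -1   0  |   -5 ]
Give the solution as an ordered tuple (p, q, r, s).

ρ2 <=> ρ3
ρ2 := -1·ρ2
ρ4 := ρ4 − 2·ρ2
ρ3 := 1/3·ρ3
ρ4 := ρ4 − ρ3
ρ4 := -3·ρ4
ρ3 := ρ3 − 1/3·ρ4
ρ1 := ρ1 + 2·ρ4
ρ2 := ρ2 + ρ3
ρ1 := ρ1 + 6·ρ3
Reading off the last column: p = 1, q = 0, r = 5, s = 2.

(1, 0, 5, 2)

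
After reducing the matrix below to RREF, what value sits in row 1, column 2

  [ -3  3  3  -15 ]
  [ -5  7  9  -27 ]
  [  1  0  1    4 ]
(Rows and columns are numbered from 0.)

R1 → -1/3·R1
  [  1  -1  -1    5 ]
  [ -5   7   9  -27 ]
  [  1   0   1    4 ]
R2 → R2 + 5·R1
  [ 1  -1  -1   5 ]
  [ 0   2   4  -2 ]
  [ 1   0   1   4 ]
R3 → R3 − R1
  [ 1  -1  -1   5 ]
  [ 0   2   4  -2 ]
  [ 0   1   2  -1 ]
R2 → 1/2·R2
  [ 1  -1  -1   5 ]
  [ 0   1   2  -1 ]
  [ 0   1   2  -1 ]
R3 → R3 − R2
  [ 1  -1  -1   5 ]
  [ 0   1   2  -1 ]
  [ 0   0   0   0 ]
R1 → R1 + R2
  [ 1  0  1   4 ]
  [ 0  1  2  -1 ]
  [ 0  0  0   0 ]

2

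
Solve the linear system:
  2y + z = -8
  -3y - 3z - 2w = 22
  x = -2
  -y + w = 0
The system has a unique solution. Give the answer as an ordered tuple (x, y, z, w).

(-2, -2, -4, -2)

Form the augmented matrix and row-reduce:
  [ 0   2   1   0  |  -8 ]
  [ 0  -3  -3  -2  |  22 ]
  [ 1   0   0   0  |  -2 ]
  [ 0  -1   0   1  |   0 ]
R1 <=> R3
  [ 1   0   0   0  |  -2 ]
  [ 0  -3  -3  -2  |  22 ]
  [ 0   2   1   0  |  -8 ]
  [ 0  -1   0   1  |   0 ]
R2 ← -1/3·R2
  [ 1   0  0    0  |     -2 ]
  [ 0   1  1  2/3  |  -22/3 ]
  [ 0   2  1    0  |     -8 ]
  [ 0  -1  0    1  |      0 ]
R3 ← R3 − 2·R2
  [ 1   0   0     0  |     -2 ]
  [ 0   1   1   2/3  |  -22/3 ]
  [ 0   0  -1  -4/3  |   20/3 ]
  [ 0  -1   0     1  |      0 ]
R4 ← R4 + R2
  [ 1  0   0     0  |     -2 ]
  [ 0  1   1   2/3  |  -22/3 ]
  [ 0  0  -1  -4/3  |   20/3 ]
  [ 0  0   1   5/3  |  -22/3 ]
R3 ← -1·R3
  [ 1  0  0    0  |     -2 ]
  [ 0  1  1  2/3  |  -22/3 ]
  [ 0  0  1  4/3  |  -20/3 ]
  [ 0  0  1  5/3  |  -22/3 ]
R4 ← R4 − R3
  [ 1  0  0    0  |     -2 ]
  [ 0  1  1  2/3  |  -22/3 ]
  [ 0  0  1  4/3  |  -20/3 ]
  [ 0  0  0  1/3  |   -2/3 ]
R4 ← 3·R4
  [ 1  0  0    0  |     -2 ]
  [ 0  1  1  2/3  |  -22/3 ]
  [ 0  0  1  4/3  |  -20/3 ]
  [ 0  0  0    1  |     -2 ]
R3 ← R3 − 4/3·R4
  [ 1  0  0    0  |     -2 ]
  [ 0  1  1  2/3  |  -22/3 ]
  [ 0  0  1    0  |     -4 ]
  [ 0  0  0    1  |     -2 ]
R2 ← R2 − 2/3·R4
  [ 1  0  0  0  |  -2 ]
  [ 0  1  1  0  |  -6 ]
  [ 0  0  1  0  |  -4 ]
  [ 0  0  0  1  |  -2 ]
R2 ← R2 − R3
  [ 1  0  0  0  |  -2 ]
  [ 0  1  0  0  |  -2 ]
  [ 0  0  1  0  |  -4 ]
  [ 0  0  0  1  |  -2 ]
Reading off the last column: x = -2, y = -2, z = -4, w = -2.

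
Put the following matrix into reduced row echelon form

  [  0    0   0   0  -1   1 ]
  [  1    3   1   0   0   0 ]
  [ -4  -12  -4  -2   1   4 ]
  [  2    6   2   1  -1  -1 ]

Swap ρ1 and ρ2.
  [  1    3   1   0   0   0 ]
  [  0    0   0   0  -1   1 ]
  [ -4  -12  -4  -2   1   4 ]
  [  2    6   2   1  -1  -1 ]
Add 4 times ρ1 to ρ3.
  [ 1  3  1   0   0   0 ]
  [ 0  0  0   0  -1   1 ]
  [ 0  0  0  -2   1   4 ]
  [ 2  6  2   1  -1  -1 ]
Subtract 2 times ρ1 from ρ4.
  [ 1  3  1   0   0   0 ]
  [ 0  0  0   0  -1   1 ]
  [ 0  0  0  -2   1   4 ]
  [ 0  0  0   1  -1  -1 ]
Swap ρ2 and ρ3.
  [ 1  3  1   0   0   0 ]
  [ 0  0  0  -2   1   4 ]
  [ 0  0  0   0  -1   1 ]
  [ 0  0  0   1  -1  -1 ]
Multiply ρ2 by -1/2.
  [ 1  3  1  0     0   0 ]
  [ 0  0  0  1  -1/2  -2 ]
  [ 0  0  0  0    -1   1 ]
  [ 0  0  0  1    -1  -1 ]
Subtract ρ2 from ρ4.
  [ 1  3  1  0     0   0 ]
  [ 0  0  0  1  -1/2  -2 ]
  [ 0  0  0  0    -1   1 ]
  [ 0  0  0  0  -1/2   1 ]
Multiply ρ3 by -1.
  [ 1  3  1  0     0   0 ]
  [ 0  0  0  1  -1/2  -2 ]
  [ 0  0  0  0     1  -1 ]
  [ 0  0  0  0  -1/2   1 ]
Add 1/2 times ρ3 to ρ4.
  [ 1  3  1  0     0    0 ]
  [ 0  0  0  1  -1/2   -2 ]
  [ 0  0  0  0     1   -1 ]
  [ 0  0  0  0     0  1/2 ]
Multiply ρ4 by 2.
  [ 1  3  1  0     0   0 ]
  [ 0  0  0  1  -1/2  -2 ]
  [ 0  0  0  0     1  -1 ]
  [ 0  0  0  0     0   1 ]
Add ρ4 to ρ3.
  [ 1  3  1  0     0   0 ]
  [ 0  0  0  1  -1/2  -2 ]
  [ 0  0  0  0     1   0 ]
  [ 0  0  0  0     0   1 ]
Add 2 times ρ4 to ρ2.
  [ 1  3  1  0     0  0 ]
  [ 0  0  0  1  -1/2  0 ]
  [ 0  0  0  0     1  0 ]
  [ 0  0  0  0     0  1 ]
Add 1/2 times ρ3 to ρ2.
  [ 1  3  1  0  0  0 ]
  [ 0  0  0  1  0  0 ]
  [ 0  0  0  0  1  0 ]
  [ 0  0  0  0  0  1 ]

[[1, 3, 1, 0, 0, 0], [0, 0, 0, 1, 0, 0], [0, 0, 0, 0, 1, 0], [0, 0, 0, 0, 0, 1]]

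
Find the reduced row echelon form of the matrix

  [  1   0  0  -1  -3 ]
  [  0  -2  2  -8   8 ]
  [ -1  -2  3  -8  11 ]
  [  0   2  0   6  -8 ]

Add ρ1 to ρ3.
Multiply ρ2 by -1/2.
Add 2 times ρ2 to ρ3.
Subtract 2 times ρ2 from ρ4.
Subtract 2 times ρ3 from ρ4.
Add ρ3 to ρ2.

[[1, 0, 0, -1, -3], [0, 1, 0, 3, -4], [0, 0, 1, -1, 0], [0, 0, 0, 0, 0]]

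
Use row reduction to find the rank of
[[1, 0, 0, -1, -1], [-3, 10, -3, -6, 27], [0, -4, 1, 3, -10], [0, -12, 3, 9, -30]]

rank = 3

R2 := R2 + 3·R1
  [ 1    0   0  -1   -1 ]
  [ 0   10  -3  -9   24 ]
  [ 0   -4   1   3  -10 ]
  [ 0  -12   3   9  -30 ]
R2 := 1/10·R2
  [ 1    0      0     -1    -1 ]
  [ 0    1  -3/10  -9/10  12/5 ]
  [ 0   -4      1      3   -10 ]
  [ 0  -12      3      9   -30 ]
R3 := R3 + 4·R2
  [ 1    0      0     -1    -1 ]
  [ 0    1  -3/10  -9/10  12/5 ]
  [ 0    0   -1/5   -3/5  -2/5 ]
  [ 0  -12      3      9   -30 ]
R4 := R4 + 12·R2
  [ 1  0      0     -1    -1 ]
  [ 0  1  -3/10  -9/10  12/5 ]
  [ 0  0   -1/5   -3/5  -2/5 ]
  [ 0  0   -3/5   -9/5  -6/5 ]
R3 := -5·R3
  [ 1  0      0     -1    -1 ]
  [ 0  1  -3/10  -9/10  12/5 ]
  [ 0  0      1      3     2 ]
  [ 0  0   -3/5   -9/5  -6/5 ]
R4 := R4 + 3/5·R3
  [ 1  0      0     -1    -1 ]
  [ 0  1  -3/10  -9/10  12/5 ]
  [ 0  0      1      3     2 ]
  [ 0  0      0      0     0 ]
R2 := R2 + 3/10·R3
  [ 1  0  0  -1  -1 ]
  [ 0  1  0   0   3 ]
  [ 0  0  1   3   2 ]
  [ 0  0  0   0   0 ]
The reduced form has 3 nonzero rows.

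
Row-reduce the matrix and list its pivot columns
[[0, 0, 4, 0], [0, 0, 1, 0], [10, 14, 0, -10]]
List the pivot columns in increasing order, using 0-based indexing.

ρ1 <-> ρ3
ρ1 := 1/10·ρ1
ρ3 := ρ3 − 4·ρ2
Pivot columns are the columns containing a leading 1.

0, 2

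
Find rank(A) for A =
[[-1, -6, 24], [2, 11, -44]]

R1 := -1·R1
  [ 1   6  -24 ]
  [ 2  11  -44 ]
R2 := R2 − 2·R1
  [ 1   6  -24 ]
  [ 0  -1    4 ]
R2 := -1·R2
  [ 1  6  -24 ]
  [ 0  1   -4 ]
R1 := R1 − 6·R2
  [ 1  0   0 ]
  [ 0  1  -4 ]
The reduced form has 2 nonzero rows.

rank = 2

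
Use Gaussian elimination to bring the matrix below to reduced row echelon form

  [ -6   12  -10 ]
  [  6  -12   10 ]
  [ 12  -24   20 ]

[[1, -2, 5/3], [0, 0, 0], [0, 0, 0]]

r1 ← -1/6·r1
r2 ← r2 − 6·r1
r3 ← r3 − 12·r1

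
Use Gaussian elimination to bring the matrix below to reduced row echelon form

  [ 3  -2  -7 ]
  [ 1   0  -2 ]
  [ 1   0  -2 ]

r1 ← 1/3·r1
  [ 1  -2/3  -7/3 ]
  [ 1     0    -2 ]
  [ 1     0    -2 ]
r2 ← r2 − r1
  [ 1  -2/3  -7/3 ]
  [ 0   2/3   1/3 ]
  [ 1     0    -2 ]
r3 ← r3 − r1
  [ 1  -2/3  -7/3 ]
  [ 0   2/3   1/3 ]
  [ 0   2/3   1/3 ]
r2 ← 3/2·r2
  [ 1  -2/3  -7/3 ]
  [ 0     1   1/2 ]
  [ 0   2/3   1/3 ]
r3 ← r3 − 2/3·r2
  [ 1  -2/3  -7/3 ]
  [ 0     1   1/2 ]
  [ 0     0     0 ]
r1 ← r1 + 2/3·r2
  [ 1  0   -2 ]
  [ 0  1  1/2 ]
  [ 0  0    0 ]

[[1, 0, -2], [0, 1, 1/2], [0, 0, 0]]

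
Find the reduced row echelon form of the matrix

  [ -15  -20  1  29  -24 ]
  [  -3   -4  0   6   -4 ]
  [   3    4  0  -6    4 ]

[[1, 4/3, 0, -2, 4/3], [0, 0, 1, -1, -4], [0, 0, 0, 0, 0]]

Multiply ρ1 by -1/15.
  [  1  4/3  -1/15  -29/15  8/5 ]
  [ -3   -4      0       6   -4 ]
  [  3    4      0      -6    4 ]
Add 3 times ρ1 to ρ2.
  [ 1  4/3  -1/15  -29/15  8/5 ]
  [ 0    0   -1/5     1/5  4/5 ]
  [ 3    4      0      -6    4 ]
Subtract 3 times ρ1 from ρ3.
  [ 1  4/3  -1/15  -29/15   8/5 ]
  [ 0    0   -1/5     1/5   4/5 ]
  [ 0    0    1/5    -1/5  -4/5 ]
Multiply ρ2 by -5.
  [ 1  4/3  -1/15  -29/15   8/5 ]
  [ 0    0      1      -1    -4 ]
  [ 0    0    1/5    -1/5  -4/5 ]
Subtract 1/5 times ρ2 from ρ3.
  [ 1  4/3  -1/15  -29/15  8/5 ]
  [ 0    0      1      -1   -4 ]
  [ 0    0      0       0    0 ]
Add 1/15 times ρ2 to ρ1.
  [ 1  4/3  0  -2  4/3 ]
  [ 0    0  1  -1   -4 ]
  [ 0    0  0   0    0 ]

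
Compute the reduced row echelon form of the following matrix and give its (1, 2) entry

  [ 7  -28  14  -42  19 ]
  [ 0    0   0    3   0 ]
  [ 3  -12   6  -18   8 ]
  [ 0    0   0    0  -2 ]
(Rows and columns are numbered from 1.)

-4

ρ1 := 1/7·ρ1
  [ 1   -4  2   -6  19/7 ]
  [ 0    0  0    3     0 ]
  [ 3  -12  6  -18     8 ]
  [ 0    0  0    0    -2 ]
ρ3 := ρ3 − 3·ρ1
  [ 1  -4  2  -6  19/7 ]
  [ 0   0  0   3     0 ]
  [ 0   0  0   0  -1/7 ]
  [ 0   0  0   0    -2 ]
ρ2 := 1/3·ρ2
  [ 1  -4  2  -6  19/7 ]
  [ 0   0  0   1     0 ]
  [ 0   0  0   0  -1/7 ]
  [ 0   0  0   0    -2 ]
ρ3 := -7·ρ3
  [ 1  -4  2  -6  19/7 ]
  [ 0   0  0   1     0 ]
  [ 0   0  0   0     1 ]
  [ 0   0  0   0    -2 ]
ρ4 := ρ4 + 2·ρ3
  [ 1  -4  2  -6  19/7 ]
  [ 0   0  0   1     0 ]
  [ 0   0  0   0     1 ]
  [ 0   0  0   0     0 ]
ρ1 := ρ1 − 19/7·ρ3
  [ 1  -4  2  -6  0 ]
  [ 0   0  0   1  0 ]
  [ 0   0  0   0  1 ]
  [ 0   0  0   0  0 ]
ρ1 := ρ1 + 6·ρ2
  [ 1  -4  2  0  0 ]
  [ 0   0  0  1  0 ]
  [ 0   0  0  0  1 ]
  [ 0   0  0  0  0 ]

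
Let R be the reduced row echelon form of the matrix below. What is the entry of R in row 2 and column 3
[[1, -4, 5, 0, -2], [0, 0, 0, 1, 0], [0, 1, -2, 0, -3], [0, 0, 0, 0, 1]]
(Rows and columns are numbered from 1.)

-2

R2 <-> R3
R2 -> R2 + 3·R4
R1 -> R1 + 2·R4
R1 -> R1 + 4·R2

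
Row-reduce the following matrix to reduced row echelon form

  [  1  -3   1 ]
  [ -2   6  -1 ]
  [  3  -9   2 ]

[[1, -3, 0], [0, 0, 1], [0, 0, 0]]

R2 -> R2 + 2·R1
  [ 1  -3  1 ]
  [ 0   0  1 ]
  [ 3  -9  2 ]
R3 -> R3 − 3·R1
  [ 1  -3   1 ]
  [ 0   0   1 ]
  [ 0   0  -1 ]
R3 -> R3 + R2
  [ 1  -3  1 ]
  [ 0   0  1 ]
  [ 0   0  0 ]
R1 -> R1 − R2
  [ 1  -3  0 ]
  [ 0   0  1 ]
  [ 0   0  0 ]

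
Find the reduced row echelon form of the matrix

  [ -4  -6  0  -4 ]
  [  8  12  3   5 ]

[[1, 3/2, 0, 1], [0, 0, 1, -1]]

r1 := -1/4·r1
  [ 1  3/2  0  1 ]
  [ 8   12  3  5 ]
r2 := r2 − 8·r1
  [ 1  3/2  0   1 ]
  [ 0    0  3  -3 ]
r2 := 1/3·r2
  [ 1  3/2  0   1 ]
  [ 0    0  1  -1 ]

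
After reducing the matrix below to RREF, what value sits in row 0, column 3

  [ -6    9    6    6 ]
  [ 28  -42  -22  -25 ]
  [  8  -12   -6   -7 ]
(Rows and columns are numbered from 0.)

-1/2

R1 → -1/6·R1
  [  1  -3/2   -1   -1 ]
  [ 28   -42  -22  -25 ]
  [  8   -12   -6   -7 ]
R2 → R2 − 28·R1
  [ 1  -3/2  -1  -1 ]
  [ 0     0   6   3 ]
  [ 8   -12  -6  -7 ]
R3 → R3 − 8·R1
  [ 1  -3/2  -1  -1 ]
  [ 0     0   6   3 ]
  [ 0     0   2   1 ]
R2 → 1/6·R2
  [ 1  -3/2  -1   -1 ]
  [ 0     0   1  1/2 ]
  [ 0     0   2    1 ]
R3 → R3 − 2·R2
  [ 1  -3/2  -1   -1 ]
  [ 0     0   1  1/2 ]
  [ 0     0   0    0 ]
R1 → R1 + R2
  [ 1  -3/2  0  -1/2 ]
  [ 0     0  1   1/2 ]
  [ 0     0  0     0 ]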